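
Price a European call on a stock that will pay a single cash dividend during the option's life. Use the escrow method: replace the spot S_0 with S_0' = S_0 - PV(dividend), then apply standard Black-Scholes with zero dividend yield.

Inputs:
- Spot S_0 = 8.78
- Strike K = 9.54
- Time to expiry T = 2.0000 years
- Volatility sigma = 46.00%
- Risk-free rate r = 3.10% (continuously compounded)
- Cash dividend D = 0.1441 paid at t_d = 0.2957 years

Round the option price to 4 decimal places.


PV(D) = D * exp(-r * t_d) = 0.1441 * 0.99087519 = 0.14278511
S_0' = S_0 - PV(D) = 8.7800 - 0.14278511 = 8.63721489
d1 = (ln(S_0'/K) + (r + sigma^2/2)*T) / (sigma*sqrt(T)) = 0.26775781
d2 = d1 - sigma*sqrt(T) = -0.38278043
exp(-rT) = 0.93988289
N(d1) = 0.60555713; N(d2) = 0.35094129
C = S_0' * N(d1) - K * exp(-rT) * N(d2) = 8.63721489 * 0.60555713 - 9.5400 * 0.93988289 * 0.35094129 = 2.0836

Answer: Price = 2.0836


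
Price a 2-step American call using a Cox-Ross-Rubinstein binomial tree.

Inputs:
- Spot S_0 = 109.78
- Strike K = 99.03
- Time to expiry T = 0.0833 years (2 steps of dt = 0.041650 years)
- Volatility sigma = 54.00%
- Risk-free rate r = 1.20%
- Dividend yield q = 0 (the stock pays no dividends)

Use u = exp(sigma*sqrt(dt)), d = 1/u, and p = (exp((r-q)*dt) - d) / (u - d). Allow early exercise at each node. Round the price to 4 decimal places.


Answer: Price = V(0,0) = 13.8713

Derivation:
dt = T/N = 0.041650
u = exp(sigma*sqrt(dt)) = 1.116507; d = 1/u = 0.895651
p = (exp((r-q)*dt) - d) / (u - d) = 0.474740
Discount per step: exp(-r*dt) = 0.999500
Stock lattice S(k, i) with i counting down-moves:
  k=0: S(0,0) = 109.7800
  k=1: S(1,0) = 122.5701; S(1,1) = 98.3245
  k=2: S(2,0) = 136.8504; S(2,1) = 109.7800; S(2,2) = 88.0644
Terminal payoffs V(N, i) = max(S_T - K, 0):
  V(2,0) = 37.820398; V(2,1) = 10.750000; V(2,2) = 0.000000
Backward induction: V(k, i) = exp(-r*dt) * [p * V(k+1, i) + (1-p) * V(k+1, i+1)]; then take max(V_cont, immediate exercise) for American.
  V(1,0) = exp(-r*dt) * [p*37.820398 + (1-p)*10.750000] = 23.589613; exercise = 23.540130; V(1,0) = max -> 23.589613
  V(1,1) = exp(-r*dt) * [p*10.750000 + (1-p)*0.000000] = 5.100907; exercise = 0.000000; V(1,1) = max -> 5.100907
  V(0,0) = exp(-r*dt) * [p*23.589613 + (1-p)*5.100907] = 13.871304; exercise = 10.750000; V(0,0) = max -> 13.871304


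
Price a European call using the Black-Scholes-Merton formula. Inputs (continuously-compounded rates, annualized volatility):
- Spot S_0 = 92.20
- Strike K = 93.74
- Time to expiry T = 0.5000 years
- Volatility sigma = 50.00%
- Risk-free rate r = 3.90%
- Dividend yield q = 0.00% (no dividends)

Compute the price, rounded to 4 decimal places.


d1 = (ln(S/K) + (r - q + 0.5*sigma^2) * T) / (sigma * sqrt(T)) = 0.18507852
d2 = d1 - sigma * sqrt(T) = -0.16847487
exp(-rT) = 0.98068890; exp(-qT) = 1.00000000
C = S_0 * exp(-qT) * N(d1) - K * exp(-rT) * N(d2)
N(d1) = 0.57341628; N(d2) = 0.43310486
C = 92.2000 * 1.00000000 * 0.57341628 - 93.7400 * 0.98068890 * 0.43310486 = 13.0537

Answer: Price = 13.0537


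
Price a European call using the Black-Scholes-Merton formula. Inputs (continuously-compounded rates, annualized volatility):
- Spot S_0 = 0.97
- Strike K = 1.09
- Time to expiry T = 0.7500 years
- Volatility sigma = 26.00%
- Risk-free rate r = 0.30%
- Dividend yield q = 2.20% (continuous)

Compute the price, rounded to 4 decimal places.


Answer: Price = 0.0397

Derivation:
d1 = (ln(S/K) + (r - q + 0.5*sigma^2) * T) / (sigma * sqrt(T)) = -0.46870584
d2 = d1 - sigma * sqrt(T) = -0.69387245
exp(-rT) = 0.99775253; exp(-qT) = 0.98363538
C = S_0 * exp(-qT) * N(d1) - K * exp(-rT) * N(d2)
N(d1) = 0.31963995; N(d2) = 0.24388110
C = 0.9700 * 0.98363538 * 0.31963995 - 1.0900 * 0.99775253 * 0.24388110 = 0.0397


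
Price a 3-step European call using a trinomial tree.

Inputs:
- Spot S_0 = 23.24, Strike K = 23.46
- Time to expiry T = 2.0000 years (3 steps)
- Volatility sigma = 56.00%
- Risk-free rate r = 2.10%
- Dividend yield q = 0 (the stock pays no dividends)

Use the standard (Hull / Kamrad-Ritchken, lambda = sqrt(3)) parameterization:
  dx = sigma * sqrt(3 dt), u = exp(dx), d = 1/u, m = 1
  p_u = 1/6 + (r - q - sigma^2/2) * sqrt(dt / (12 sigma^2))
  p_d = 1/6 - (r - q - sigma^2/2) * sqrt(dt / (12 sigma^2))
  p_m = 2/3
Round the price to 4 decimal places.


dt = T/N = 0.666667; dx = sigma*sqrt(3*dt) = 0.791960
u = exp(dx) = 2.207718; d = 1/u = 0.452956
p_u = 0.109509, p_m = 0.666667, p_d = 0.223824
Discount per step: exp(-r*dt) = 0.986098
Stock lattice S(k, j) with j the centered position index:
  k=0: S(0,+0) = 23.2400
  k=1: S(1,-1) = 10.5267; S(1,+0) = 23.2400; S(1,+1) = 51.3074
  k=2: S(2,-2) = 4.7681; S(2,-1) = 10.5267; S(2,+0) = 23.2400; S(2,+1) = 51.3074; S(2,+2) = 113.2722
  k=3: S(3,-3) = 2.1598; S(3,-2) = 4.7681; S(3,-1) = 10.5267; S(3,+0) = 23.2400; S(3,+1) = 51.3074; S(3,+2) = 113.2722; S(3,+3) = 250.0732
Terminal payoffs V(N, j) = max(S_T - K, 0):
  V(3,-3) = 0.000000; V(3,-2) = 0.000000; V(3,-1) = 0.000000; V(3,+0) = 0.000000; V(3,+1) = 27.847376; V(3,+2) = 89.812240; V(3,+3) = 226.613210
Backward induction: V(k, j) = exp(-r*dt) * [p_u * V(k+1, j+1) + p_m * V(k+1, j) + p_d * V(k+1, j-1)]
  V(2,-2) = exp(-r*dt) * [p_u*0.000000 + p_m*0.000000 + p_d*0.000000] = 0.000000
  V(2,-1) = exp(-r*dt) * [p_u*0.000000 + p_m*0.000000 + p_d*0.000000] = 0.000000
  V(2,+0) = exp(-r*dt) * [p_u*27.847376 + p_m*0.000000 + p_d*0.000000] = 3.007139
  V(2,+1) = exp(-r*dt) * [p_u*89.812240 + p_m*27.847376 + p_d*0.000000] = 28.005322
  V(2,+2) = exp(-r*dt) * [p_u*226.613210 + p_m*89.812240 + p_d*27.847376] = 89.659841
  V(1,-1) = exp(-r*dt) * [p_u*3.007139 + p_m*0.000000 + p_d*0.000000] = 0.324730
  V(1,+0) = exp(-r*dt) * [p_u*28.005322 + p_m*3.007139 + p_d*0.000000] = 5.001083
  V(1,+1) = exp(-r*dt) * [p_u*89.659841 + p_m*28.005322 + p_d*3.007139] = 28.756413
  V(0,+0) = exp(-r*dt) * [p_u*28.756413 + p_m*5.001083 + p_d*0.324730] = 6.464678

Answer: Price = V(0,0) = 6.4647


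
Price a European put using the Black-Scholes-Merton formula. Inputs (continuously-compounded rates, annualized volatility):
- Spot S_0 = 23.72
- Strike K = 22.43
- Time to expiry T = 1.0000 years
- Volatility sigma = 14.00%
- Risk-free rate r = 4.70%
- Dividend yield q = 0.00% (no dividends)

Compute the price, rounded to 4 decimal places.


d1 = (ln(S/K) + (r - q + 0.5*sigma^2) * T) / (sigma * sqrt(T)) = 0.80513733
d2 = d1 - sigma * sqrt(T) = 0.66513733
exp(-rT) = 0.95408740; exp(-qT) = 1.00000000
P = K * exp(-rT) * N(-d2) - S_0 * exp(-qT) * N(-d1)
N(-d1) = 0.21037022; N(-d2) = 0.25298133
P = 22.4300 * 0.95408740 * 0.25298133 - 23.7200 * 1.00000000 * 0.21037022 = 0.4239

Answer: Price = 0.4239


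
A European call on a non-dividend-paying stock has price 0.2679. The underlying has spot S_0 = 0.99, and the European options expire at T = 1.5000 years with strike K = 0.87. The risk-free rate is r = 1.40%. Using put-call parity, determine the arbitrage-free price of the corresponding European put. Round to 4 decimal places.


Answer: Put price = 0.1298

Derivation:
Put-call parity: C - P = S_0 * exp(-qT) - K * exp(-rT).
S_0 * exp(-qT) = 0.9900 * 1.00000000 = 0.99000000
K * exp(-rT) = 0.8700 * 0.97921896 = 0.85192050
P = C - S*exp(-qT) + K*exp(-rT)
P = 0.2679 - 0.99000000 + 0.85192050 = 0.1298


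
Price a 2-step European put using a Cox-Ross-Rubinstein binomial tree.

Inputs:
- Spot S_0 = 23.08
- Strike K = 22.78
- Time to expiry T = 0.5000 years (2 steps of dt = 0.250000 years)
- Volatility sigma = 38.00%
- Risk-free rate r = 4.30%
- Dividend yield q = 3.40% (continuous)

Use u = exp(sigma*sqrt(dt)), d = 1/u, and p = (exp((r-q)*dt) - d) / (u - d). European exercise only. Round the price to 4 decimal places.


dt = T/N = 0.250000
u = exp(sigma*sqrt(dt)) = 1.209250; d = 1/u = 0.826959
p = (exp((r-q)*dt) - d) / (u - d) = 0.458535
Discount per step: exp(-r*dt) = 0.989308
Stock lattice S(k, i) with i counting down-moves:
  k=0: S(0,0) = 23.0800
  k=1: S(1,0) = 27.9095; S(1,1) = 19.0862
  k=2: S(2,0) = 33.7495; S(2,1) = 23.0800; S(2,2) = 15.7835
Terminal payoffs V(N, i) = max(K - S_T, 0):
  V(2,0) = 0.000000; V(2,1) = 0.000000; V(2,2) = 6.996479
Backward induction: V(k, i) = exp(-r*dt) * [p * V(k+1, i) + (1-p) * V(k+1, i+1)].
  V(1,0) = exp(-r*dt) * [p*0.000000 + (1-p)*0.000000] = 0.000000
  V(1,1) = exp(-r*dt) * [p*0.000000 + (1-p)*6.996479] = 3.747845
  V(0,0) = exp(-r*dt) * [p*0.000000 + (1-p)*3.747845] = 2.007630

Answer: Price = V(0,0) = 2.0076


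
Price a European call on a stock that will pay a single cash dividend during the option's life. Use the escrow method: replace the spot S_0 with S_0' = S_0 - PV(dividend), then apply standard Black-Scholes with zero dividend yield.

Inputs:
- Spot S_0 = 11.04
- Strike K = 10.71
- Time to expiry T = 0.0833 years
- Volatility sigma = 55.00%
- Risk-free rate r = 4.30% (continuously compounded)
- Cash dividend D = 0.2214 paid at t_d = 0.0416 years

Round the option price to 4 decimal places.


Answer: Price = 0.7559

Derivation:
PV(D) = D * exp(-r * t_d) = 0.2214 * 0.99821280 = 0.22100431
S_0' = S_0 - PV(D) = 11.0400 - 0.22100431 = 10.81899569
d1 = (ln(S_0'/K) + (r + sigma^2/2)*T) / (sigma*sqrt(T)) = 0.16572169
d2 = d1 - sigma*sqrt(T) = 0.00698213
exp(-rT) = 0.99642451
N(d1) = 0.56581201; N(d2) = 0.50278544
C = S_0' * N(d1) - K * exp(-rT) * N(d2) = 10.81899569 * 0.56581201 - 10.7100 * 0.99642451 * 0.50278544 = 0.7559


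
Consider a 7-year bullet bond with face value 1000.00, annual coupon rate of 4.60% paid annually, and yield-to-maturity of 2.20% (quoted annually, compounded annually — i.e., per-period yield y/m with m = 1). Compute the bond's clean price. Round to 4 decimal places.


Coupon per period c = face * coupon_rate / m = 46.000000
Periods per year m = 1; per-period yield y/m = 0.022000
Number of cashflows N = 7
Cashflows (t years, CF_t, discount factor 1/(1+y/m)^(m*t), PV):
  t = 1.0000: CF_t = 46.000000, DF = 0.978474, PV = 45.009785
  t = 2.0000: CF_t = 46.000000, DF = 0.957411, PV = 44.040885
  t = 3.0000: CF_t = 46.000000, DF = 0.936801, PV = 43.092843
  t = 4.0000: CF_t = 46.000000, DF = 0.916635, PV = 42.165208
  t = 5.0000: CF_t = 46.000000, DF = 0.896903, PV = 41.257542
  t = 6.0000: CF_t = 46.000000, DF = 0.877596, PV = 40.369415
  t = 7.0000: CF_t = 1046.000000, DF = 0.858704, PV = 898.204888
Price P = sum_t PV_t = 1154.140566

Answer: Price = 1154.1406


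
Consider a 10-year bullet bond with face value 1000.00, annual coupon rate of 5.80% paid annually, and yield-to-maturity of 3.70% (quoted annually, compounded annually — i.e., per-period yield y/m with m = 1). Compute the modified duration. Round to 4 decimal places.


Answer: Modified duration = 7.7590

Derivation:
Coupon per period c = face * coupon_rate / m = 58.000000
Periods per year m = 1; per-period yield y/m = 0.037000
Number of cashflows N = 10
Cashflows (t years, CF_t, discount factor 1/(1+y/m)^(m*t), PV):
  t = 1.0000: CF_t = 58.000000, DF = 0.964320, PV = 55.930569
  t = 2.0000: CF_t = 58.000000, DF = 0.929913, PV = 53.934975
  t = 3.0000: CF_t = 58.000000, DF = 0.896734, PV = 52.010583
  t = 4.0000: CF_t = 58.000000, DF = 0.864739, PV = 50.154854
  t = 5.0000: CF_t = 58.000000, DF = 0.833885, PV = 48.365336
  t = 6.0000: CF_t = 58.000000, DF = 0.804132, PV = 46.639669
  t = 7.0000: CF_t = 58.000000, DF = 0.775441, PV = 44.975572
  t = 8.0000: CF_t = 58.000000, DF = 0.747773, PV = 43.370851
  t = 9.0000: CF_t = 58.000000, DF = 0.721093, PV = 41.823386
  t = 10.0000: CF_t = 1058.000000, DF = 0.695364, PV = 735.695507
Price P = sum_t PV_t = 1172.901302
First compute Macaulay numerator sum_t t * PV_t:
  t * PV_t at t = 1.0000: 55.930569
  t * PV_t at t = 2.0000: 107.869950
  t * PV_t at t = 3.0000: 156.031750
  t * PV_t at t = 4.0000: 200.619415
  t * PV_t at t = 5.0000: 241.826681
  t * PV_t at t = 6.0000: 279.838011
  t * PV_t at t = 7.0000: 314.829006
  t * PV_t at t = 8.0000: 346.966807
  t * PV_t at t = 9.0000: 376.410470
  t * PV_t at t = 10.0000: 7356.955071
Macaulay duration D = 9437.277731 / 1172.901302 = 8.046097
Modified duration = D / (1 + y/m) = 8.046097 / (1 + 0.037000) = 7.759014


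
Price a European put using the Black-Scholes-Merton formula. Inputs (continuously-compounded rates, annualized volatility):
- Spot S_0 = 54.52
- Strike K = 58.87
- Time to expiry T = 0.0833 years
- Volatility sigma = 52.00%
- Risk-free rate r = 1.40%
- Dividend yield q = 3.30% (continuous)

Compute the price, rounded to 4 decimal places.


d1 = (ln(S/K) + (r - q + 0.5*sigma^2) * T) / (sigma * sqrt(T)) = -0.44698887
d2 = d1 - sigma * sqrt(T) = -0.59706991
exp(-rT) = 0.99883448; exp(-qT) = 0.99725487
P = K * exp(-rT) * N(-d2) - S_0 * exp(-qT) * N(-d1)
N(-d1) = 0.67255845; N(-d2) = 0.72476965
P = 58.8700 * 0.99883448 * 0.72476965 - 54.5200 * 0.99725487 * 0.67255845 = 6.0502

Answer: Price = 6.0502


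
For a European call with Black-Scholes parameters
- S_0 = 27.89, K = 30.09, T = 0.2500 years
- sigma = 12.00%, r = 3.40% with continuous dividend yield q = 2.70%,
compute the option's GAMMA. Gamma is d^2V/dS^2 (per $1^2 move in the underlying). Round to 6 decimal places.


d1 = -1.2062448167; d2 = -1.2662448167
phi(d1) = 0.1927325481; exp(-qT) = 0.9932727301; exp(-rT) = 0.9915360229
Gamma = exp(-qT) * phi(d1) / (S * sigma * sqrt(T)) = 0.9932727301 * 0.1927325481 / (27.8900 * 0.1200 * 0.5000000000) = 0.114399

Answer: Gamma = 0.114399


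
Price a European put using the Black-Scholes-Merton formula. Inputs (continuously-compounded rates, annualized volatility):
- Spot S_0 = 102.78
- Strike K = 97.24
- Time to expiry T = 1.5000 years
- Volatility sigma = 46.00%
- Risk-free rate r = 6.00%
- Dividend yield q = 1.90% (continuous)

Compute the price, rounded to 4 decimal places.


d1 = (ln(S/K) + (r - q + 0.5*sigma^2) * T) / (sigma * sqrt(T)) = 0.48920327
d2 = d1 - sigma * sqrt(T) = -0.07417937
exp(-rT) = 0.91393119; exp(-qT) = 0.97190229
P = K * exp(-rT) * N(-d2) - S_0 * exp(-qT) * N(-d1)
N(-d1) = 0.31234890; N(-d2) = 0.52956617
P = 97.2400 * 0.91393119 * 0.52956617 - 102.7800 * 0.97190229 * 0.31234890 = 15.8617

Answer: Price = 15.8617


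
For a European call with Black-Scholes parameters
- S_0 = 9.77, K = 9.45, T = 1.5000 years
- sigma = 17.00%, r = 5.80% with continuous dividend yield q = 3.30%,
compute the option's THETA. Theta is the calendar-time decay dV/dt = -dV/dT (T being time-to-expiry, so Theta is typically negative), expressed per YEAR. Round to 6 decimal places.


d1 = 0.4441584083; d2 = 0.2359517802
phi(d1) = 0.3614697648; exp(-qT) = 0.9517051581; exp(-rT) = 0.9166770956
Theta = -S*exp(-qT)*phi(d1)*sigma/(2*sqrt(T)) - r*K*exp(-rT)*N(d2) + q*S*exp(-qT)*N(d1)
N(d1) = 0.6715359699; N(d2) = 0.5932649562; sqrt(T) = 1.2247448714
Term 1 = -9.7700 * 0.9517051581 * 0.3614697648 * 0.1700 / (2 * 1.2247448714) = -0.2332610679
Term 2 = -0.0580 * 9.4500 * 0.9166770956 * 0.5932649562 = -0.2980745368
Term 3 = 0.0330 * 9.7700 * 0.9517051581 * 0.6715359699 = 0.2060536001
Theta = -0.2332610679 + (-0.2980745368) + (0.2060536001) = -0.325282

Answer: Theta = -0.325282


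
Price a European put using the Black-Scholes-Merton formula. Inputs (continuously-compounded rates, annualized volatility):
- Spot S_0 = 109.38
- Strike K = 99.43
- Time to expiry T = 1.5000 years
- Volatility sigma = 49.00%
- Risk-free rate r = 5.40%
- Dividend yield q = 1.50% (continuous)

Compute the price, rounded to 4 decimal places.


d1 = (ln(S/K) + (r - q + 0.5*sigma^2) * T) / (sigma * sqrt(T)) = 0.55646605
d2 = d1 - sigma * sqrt(T) = -0.04365894
exp(-rT) = 0.92219369; exp(-qT) = 0.97775124
P = K * exp(-rT) * N(-d2) - S_0 * exp(-qT) * N(-d1)
N(-d1) = 0.28894615; N(-d2) = 0.51741187
P = 99.4300 * 0.92219369 * 0.51741187 - 109.3800 * 0.97775124 * 0.28894615 = 16.5417

Answer: Price = 16.5417


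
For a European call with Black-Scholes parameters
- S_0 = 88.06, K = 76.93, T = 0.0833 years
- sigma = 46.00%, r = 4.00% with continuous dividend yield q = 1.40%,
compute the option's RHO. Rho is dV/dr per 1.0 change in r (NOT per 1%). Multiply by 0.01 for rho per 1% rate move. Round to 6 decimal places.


Answer: Rho = 5.322897

Derivation:
d1 = 1.1004596246; d2 = 0.9676956234
phi(d1) = 0.2177420386; exp(-qT) = 0.9988344797; exp(-rT) = 0.9966735450
N(d2) = 0.8334017977
Rho = K*T*exp(-rT)*N(d2) = 76.9300 * 0.0833 * 0.9966735450 * 0.8334017977 = 5.322897


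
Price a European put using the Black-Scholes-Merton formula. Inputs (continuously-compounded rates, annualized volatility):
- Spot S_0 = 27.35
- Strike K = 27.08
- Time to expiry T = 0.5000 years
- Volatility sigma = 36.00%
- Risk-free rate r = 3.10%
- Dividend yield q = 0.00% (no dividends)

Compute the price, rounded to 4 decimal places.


Answer: Price = 2.4056

Derivation:
d1 = (ln(S/K) + (r - q + 0.5*sigma^2) * T) / (sigma * sqrt(T)) = 0.22714266
d2 = d1 - sigma * sqrt(T) = -0.02741578
exp(-rT) = 0.98461951; exp(-qT) = 1.00000000
P = K * exp(-rT) * N(-d2) - S_0 * exp(-qT) * N(-d1)
N(-d1) = 0.41015641; N(-d2) = 0.51093595
P = 27.0800 * 0.98461951 * 0.51093595 - 27.3500 * 1.00000000 * 0.41015641 = 2.4056


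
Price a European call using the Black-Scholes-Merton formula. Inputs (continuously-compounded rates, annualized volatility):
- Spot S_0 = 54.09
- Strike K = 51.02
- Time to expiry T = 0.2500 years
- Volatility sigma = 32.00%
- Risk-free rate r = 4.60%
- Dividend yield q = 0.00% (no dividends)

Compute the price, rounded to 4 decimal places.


d1 = (ln(S/K) + (r - q + 0.5*sigma^2) * T) / (sigma * sqrt(T)) = 0.51707258
d2 = d1 - sigma * sqrt(T) = 0.35707258
exp(-rT) = 0.98856587; exp(-qT) = 1.00000000
C = S_0 * exp(-qT) * N(d1) - K * exp(-rT) * N(d2)
N(d1) = 0.69744725; N(d2) = 0.63948127
C = 54.0900 * 1.00000000 * 0.69744725 - 51.0200 * 0.98856587 * 0.63948127 = 5.4716

Answer: Price = 5.4716


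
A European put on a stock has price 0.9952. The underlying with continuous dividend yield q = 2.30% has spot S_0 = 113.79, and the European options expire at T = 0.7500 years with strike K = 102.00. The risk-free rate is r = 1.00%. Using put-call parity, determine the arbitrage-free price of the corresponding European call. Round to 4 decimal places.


Put-call parity: C - P = S_0 * exp(-qT) - K * exp(-rT).
S_0 * exp(-qT) = 113.7900 * 0.98289793 = 111.84395539
K * exp(-rT) = 102.0000 * 0.99252805 = 101.23786159
C = P + S*exp(-qT) - K*exp(-rT)
C = 0.9952 + 111.84395539 - 101.23786159 = 11.6013

Answer: Call price = 11.6013


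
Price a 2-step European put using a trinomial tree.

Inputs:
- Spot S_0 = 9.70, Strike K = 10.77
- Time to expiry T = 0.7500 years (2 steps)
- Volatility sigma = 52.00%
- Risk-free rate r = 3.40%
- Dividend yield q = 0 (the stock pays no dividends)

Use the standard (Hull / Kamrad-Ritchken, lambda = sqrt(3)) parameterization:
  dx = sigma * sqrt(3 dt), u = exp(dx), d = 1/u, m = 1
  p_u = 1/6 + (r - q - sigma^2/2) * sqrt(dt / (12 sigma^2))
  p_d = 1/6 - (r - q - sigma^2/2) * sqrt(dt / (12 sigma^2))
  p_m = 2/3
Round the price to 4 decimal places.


dt = T/N = 0.375000; dx = sigma*sqrt(3*dt) = 0.551543
u = exp(dx) = 1.735930; d = 1/u = 0.576060
p_u = 0.132263, p_m = 0.666667, p_d = 0.201070
Discount per step: exp(-r*dt) = 0.987331
Stock lattice S(k, j) with j the centered position index:
  k=0: S(0,+0) = 9.7000
  k=1: S(1,-1) = 5.5878; S(1,+0) = 9.7000; S(1,+1) = 16.8385
  k=2: S(2,-2) = 3.2189; S(2,-1) = 5.5878; S(2,+0) = 9.7000; S(2,+1) = 16.8385; S(2,+2) = 29.2305
Terminal payoffs V(N, j) = max(K - S_T, 0):
  V(2,-2) = 7.551101; V(2,-1) = 5.182217; V(2,+0) = 1.070000; V(2,+1) = 0.000000; V(2,+2) = 0.000000
Backward induction: V(k, j) = exp(-r*dt) * [p_u * V(k+1, j+1) + p_m * V(k+1, j) + p_d * V(k+1, j-1)]
  V(1,-1) = exp(-r*dt) * [p_u*1.070000 + p_m*5.182217 + p_d*7.551101] = 5.049836
  V(1,+0) = exp(-r*dt) * [p_u*0.000000 + p_m*1.070000 + p_d*5.182217] = 1.733084
  V(1,+1) = exp(-r*dt) * [p_u*0.000000 + p_m*0.000000 + p_d*1.070000] = 0.212419
  V(0,+0) = exp(-r*dt) * [p_u*0.212419 + p_m*1.733084 + p_d*5.049836] = 2.170998

Answer: Price = V(0,0) = 2.1710


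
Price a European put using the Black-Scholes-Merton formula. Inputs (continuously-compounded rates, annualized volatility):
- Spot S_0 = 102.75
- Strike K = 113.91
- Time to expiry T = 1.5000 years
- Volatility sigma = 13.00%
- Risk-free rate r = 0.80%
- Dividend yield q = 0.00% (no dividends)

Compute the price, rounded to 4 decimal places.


d1 = (ln(S/K) + (r - q + 0.5*sigma^2) * T) / (sigma * sqrt(T)) = -0.49262888
d2 = d1 - sigma * sqrt(T) = -0.65184571
exp(-rT) = 0.98807171; exp(-qT) = 1.00000000
P = K * exp(-rT) * N(-d2) - S_0 * exp(-qT) * N(-d1)
N(-d1) = 0.68886258; N(-d2) = 0.74274964
P = 113.9100 * 0.98807171 * 0.74274964 - 102.7500 * 1.00000000 * 0.68886258 = 12.8168

Answer: Price = 12.8168


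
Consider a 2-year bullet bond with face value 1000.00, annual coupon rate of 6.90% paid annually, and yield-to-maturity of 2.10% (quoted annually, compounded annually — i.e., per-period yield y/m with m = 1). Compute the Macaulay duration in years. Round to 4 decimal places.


Answer: Macaulay duration = 1.9382 years

Derivation:
Coupon per period c = face * coupon_rate / m = 69.000000
Periods per year m = 1; per-period yield y/m = 0.021000
Number of cashflows N = 2
Cashflows (t years, CF_t, discount factor 1/(1+y/m)^(m*t), PV):
  t = 1.0000: CF_t = 69.000000, DF = 0.979432, PV = 67.580803
  t = 2.0000: CF_t = 1069.000000, DF = 0.959287, PV = 1025.477701
Price P = sum_t PV_t = 1093.058504
Macaulay numerator sum_t t * PV_t:
  t * PV_t at t = 1.0000: 67.580803
  t * PV_t at t = 2.0000: 2050.955402
Macaulay duration D = (sum_t t * PV_t) / P = 2118.536205 / 1093.058504 = 1.938173


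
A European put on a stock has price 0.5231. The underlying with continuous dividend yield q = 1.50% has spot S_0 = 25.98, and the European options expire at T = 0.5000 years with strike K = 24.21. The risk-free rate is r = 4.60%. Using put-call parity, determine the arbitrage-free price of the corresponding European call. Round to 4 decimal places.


Put-call parity: C - P = S_0 * exp(-qT) - K * exp(-rT).
S_0 * exp(-qT) = 25.9800 * 0.99252805 = 25.78587886
K * exp(-rT) = 24.2100 * 0.97726248 = 23.65952473
C = P + S*exp(-qT) - K*exp(-rT)
C = 0.5231 + 25.78587886 - 23.65952473 = 2.6495

Answer: Call price = 2.6495


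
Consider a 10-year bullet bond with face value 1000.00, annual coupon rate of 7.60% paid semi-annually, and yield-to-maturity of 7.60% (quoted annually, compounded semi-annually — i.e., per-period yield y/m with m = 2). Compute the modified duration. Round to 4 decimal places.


Coupon per period c = face * coupon_rate / m = 38.000000
Periods per year m = 2; per-period yield y/m = 0.038000
Number of cashflows N = 20
Cashflows (t years, CF_t, discount factor 1/(1+y/m)^(m*t), PV):
  t = 0.5000: CF_t = 38.000000, DF = 0.963391, PV = 36.608863
  t = 1.0000: CF_t = 38.000000, DF = 0.928122, PV = 35.268654
  t = 1.5000: CF_t = 38.000000, DF = 0.894145, PV = 33.977509
  t = 2.0000: CF_t = 38.000000, DF = 0.861411, PV = 32.733631
  t = 2.5000: CF_t = 38.000000, DF = 0.829876, PV = 31.535290
  t = 3.0000: CF_t = 38.000000, DF = 0.799495, PV = 30.380819
  t = 3.5000: CF_t = 38.000000, DF = 0.770227, PV = 29.268612
  t = 4.0000: CF_t = 38.000000, DF = 0.742030, PV = 28.197121
  t = 4.5000: CF_t = 38.000000, DF = 0.714865, PV = 27.164856
  t = 5.0000: CF_t = 38.000000, DF = 0.688694, PV = 26.170382
  t = 5.5000: CF_t = 38.000000, DF = 0.663482, PV = 25.212314
  t = 6.0000: CF_t = 38.000000, DF = 0.639193, PV = 24.289320
  t = 6.5000: CF_t = 38.000000, DF = 0.615793, PV = 23.400115
  t = 7.0000: CF_t = 38.000000, DF = 0.593249, PV = 22.543464
  t = 7.5000: CF_t = 38.000000, DF = 0.571531, PV = 21.718173
  t = 8.0000: CF_t = 38.000000, DF = 0.550608, PV = 20.923096
  t = 8.5000: CF_t = 38.000000, DF = 0.530451, PV = 20.157125
  t = 9.0000: CF_t = 38.000000, DF = 0.511031, PV = 19.419195
  t = 9.5000: CF_t = 38.000000, DF = 0.492323, PV = 18.708281
  t = 10.0000: CF_t = 1038.000000, DF = 0.474300, PV = 492.323179
Price P = sum_t PV_t = 1000.000000
First compute Macaulay numerator sum_t t * PV_t:
  t * PV_t at t = 0.5000: 18.304432
  t * PV_t at t = 1.0000: 35.268654
  t * PV_t at t = 1.5000: 50.966263
  t * PV_t at t = 2.0000: 65.467262
  t * PV_t at t = 2.5000: 78.838225
  t * PV_t at t = 3.0000: 91.142457
  t * PV_t at t = 3.5000: 102.440141
  t * PV_t at t = 4.0000: 112.788484
  t * PV_t at t = 4.5000: 122.241854
  t * PV_t at t = 5.0000: 130.851910
  t * PV_t at t = 5.5000: 138.667727
  t * PV_t at t = 6.0000: 145.735919
  t * PV_t at t = 6.5000: 152.100751
  t * PV_t at t = 7.0000: 157.804247
  t * PV_t at t = 7.5000: 162.886300
  t * PV_t at t = 8.0000: 167.384765
  t * PV_t at t = 8.5000: 171.335562
  t * PV_t at t = 9.0000: 174.772759
  t * PV_t at t = 9.5000: 177.728668
  t * PV_t at t = 10.0000: 4923.231791
Macaulay duration D = 7179.958170 / 1000.000000 = 7.179958
Modified duration = D / (1 + y/m) = 7.179958 / (1 + 0.038000) = 6.917108

Answer: Modified duration = 6.9171


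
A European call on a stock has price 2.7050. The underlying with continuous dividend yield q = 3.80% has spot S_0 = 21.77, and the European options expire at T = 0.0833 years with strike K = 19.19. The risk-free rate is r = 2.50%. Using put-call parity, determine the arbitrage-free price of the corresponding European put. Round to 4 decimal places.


Put-call parity: C - P = S_0 * exp(-qT) - K * exp(-rT).
S_0 * exp(-qT) = 21.7700 * 0.99683960 = 21.70119819
K * exp(-rT) = 19.1900 * 0.99791967 = 19.15007841
P = C - S*exp(-qT) + K*exp(-rT)
P = 2.7050 - 21.70119819 + 19.15007841 = 0.1539

Answer: Put price = 0.1539


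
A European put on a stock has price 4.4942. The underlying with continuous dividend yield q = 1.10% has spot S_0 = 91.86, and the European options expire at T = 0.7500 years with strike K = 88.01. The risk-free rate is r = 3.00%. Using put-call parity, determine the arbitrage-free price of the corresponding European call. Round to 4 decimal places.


Answer: Call price = 9.5476

Derivation:
Put-call parity: C - P = S_0 * exp(-qT) - K * exp(-rT).
S_0 * exp(-qT) = 91.8600 * 0.99178394 = 91.10527253
K * exp(-rT) = 88.0100 * 0.97775124 = 86.05188639
C = P + S*exp(-qT) - K*exp(-rT)
C = 4.4942 + 91.10527253 - 86.05188639 = 9.5476


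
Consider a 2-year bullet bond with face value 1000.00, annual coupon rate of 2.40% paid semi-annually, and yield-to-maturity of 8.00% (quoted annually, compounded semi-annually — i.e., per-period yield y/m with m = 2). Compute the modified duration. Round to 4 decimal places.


Answer: Modified duration = 1.8870

Derivation:
Coupon per period c = face * coupon_rate / m = 12.000000
Periods per year m = 2; per-period yield y/m = 0.040000
Number of cashflows N = 4
Cashflows (t years, CF_t, discount factor 1/(1+y/m)^(m*t), PV):
  t = 0.5000: CF_t = 12.000000, DF = 0.961538, PV = 11.538462
  t = 1.0000: CF_t = 12.000000, DF = 0.924556, PV = 11.094675
  t = 1.5000: CF_t = 12.000000, DF = 0.888996, PV = 10.667956
  t = 2.0000: CF_t = 1012.000000, DF = 0.854804, PV = 865.061841
Price P = sum_t PV_t = 898.362934
First compute Macaulay numerator sum_t t * PV_t:
  t * PV_t at t = 0.5000: 5.769231
  t * PV_t at t = 1.0000: 11.094675
  t * PV_t at t = 1.5000: 16.001934
  t * PV_t at t = 2.0000: 1730.123683
Macaulay duration D = 1762.989522 / 898.362934 = 1.962447
Modified duration = D / (1 + y/m) = 1.962447 / (1 + 0.040000) = 1.886968


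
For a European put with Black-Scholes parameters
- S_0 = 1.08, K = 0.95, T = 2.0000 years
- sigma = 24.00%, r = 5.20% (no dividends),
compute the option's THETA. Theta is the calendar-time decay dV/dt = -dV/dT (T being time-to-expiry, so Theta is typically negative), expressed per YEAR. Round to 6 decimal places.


Answer: Theta = -0.011880

Derivation:
d1 = 0.8539915259; d2 = 0.5145802709
phi(d1) = 0.2770411310; exp(-qT) = 1.0000000000; exp(-rT) = 0.9012252974
Theta = -S*exp(-qT)*phi(d1)*sigma/(2*sqrt(T)) + r*K*exp(-rT)*N(-d2) - q*S*exp(-qT)*N(-d1)
N(-d1) = 0.1965548424; N(-d2) = 0.3034231773; sqrt(T) = 1.4142135624
Term 1 = -1.0800 * 1.0000000000 * 0.2770411310 * 0.2400 / (2 * 1.4142135624) = -0.0253883370
Term 2 = 0.0520 * 0.9500 * 0.9012252974 * 0.3034231773 = 0.0135085606
Term 3 = 0 (no dividend yield, q = 0)
Theta = -0.0253883370 + (0.0135085606) + (0.0000000000) = -0.011880


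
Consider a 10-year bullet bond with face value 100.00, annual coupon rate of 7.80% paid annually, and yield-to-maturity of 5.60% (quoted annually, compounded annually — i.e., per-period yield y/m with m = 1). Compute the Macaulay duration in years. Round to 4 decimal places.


Coupon per period c = face * coupon_rate / m = 7.800000
Periods per year m = 1; per-period yield y/m = 0.056000
Number of cashflows N = 10
Cashflows (t years, CF_t, discount factor 1/(1+y/m)^(m*t), PV):
  t = 1.0000: CF_t = 7.800000, DF = 0.946970, PV = 7.386364
  t = 2.0000: CF_t = 7.800000, DF = 0.896752, PV = 6.994663
  t = 3.0000: CF_t = 7.800000, DF = 0.849197, PV = 6.623733
  t = 4.0000: CF_t = 7.800000, DF = 0.804163, PV = 6.272475
  t = 5.0000: CF_t = 7.800000, DF = 0.761518, PV = 5.939844
  t = 6.0000: CF_t = 7.800000, DF = 0.721135, PV = 5.624852
  t = 7.0000: CF_t = 7.800000, DF = 0.682893, PV = 5.326564
  t = 8.0000: CF_t = 7.800000, DF = 0.646679, PV = 5.044095
  t = 9.0000: CF_t = 7.800000, DF = 0.612385, PV = 4.776605
  t = 10.0000: CF_t = 107.800000, DF = 0.579910, PV = 62.514330
Price P = sum_t PV_t = 116.503524
Macaulay numerator sum_t t * PV_t:
  t * PV_t at t = 1.0000: 7.386364
  t * PV_t at t = 2.0000: 13.989325
  t * PV_t at t = 3.0000: 19.871200
  t * PV_t at t = 4.0000: 25.089899
  t * PV_t at t = 5.0000: 29.699218
  t * PV_t at t = 6.0000: 33.749112
  t * PV_t at t = 7.0000: 37.285950
  t * PV_t at t = 8.0000: 40.352760
  t * PV_t at t = 9.0000: 42.989446
  t * PV_t at t = 10.0000: 625.143297
Macaulay duration D = (sum_t t * PV_t) / P = 875.556571 / 116.503524 = 7.515280

Answer: Macaulay duration = 7.5153 years


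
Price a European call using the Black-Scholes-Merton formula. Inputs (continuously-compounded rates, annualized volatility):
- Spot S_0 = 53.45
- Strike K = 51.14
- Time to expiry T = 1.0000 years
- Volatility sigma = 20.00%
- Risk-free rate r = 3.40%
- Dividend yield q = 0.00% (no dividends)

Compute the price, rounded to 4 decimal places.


Answer: Price = 6.4152

Derivation:
d1 = (ln(S/K) + (r - q + 0.5*sigma^2) * T) / (sigma * sqrt(T)) = 0.49089834
d2 = d1 - sigma * sqrt(T) = 0.29089834
exp(-rT) = 0.96657150; exp(-qT) = 1.00000000
C = S_0 * exp(-qT) * N(d1) - K * exp(-rT) * N(d2)
N(d1) = 0.68825082; N(d2) = 0.61443546
C = 53.4500 * 1.00000000 * 0.68825082 - 51.1400 * 0.96657150 * 0.61443546 = 6.4152


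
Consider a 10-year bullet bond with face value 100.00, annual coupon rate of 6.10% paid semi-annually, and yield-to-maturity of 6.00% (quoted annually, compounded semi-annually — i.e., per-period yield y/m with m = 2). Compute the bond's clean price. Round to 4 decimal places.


Coupon per period c = face * coupon_rate / m = 3.050000
Periods per year m = 2; per-period yield y/m = 0.030000
Number of cashflows N = 20
Cashflows (t years, CF_t, discount factor 1/(1+y/m)^(m*t), PV):
  t = 0.5000: CF_t = 3.050000, DF = 0.970874, PV = 2.961165
  t = 1.0000: CF_t = 3.050000, DF = 0.942596, PV = 2.874918
  t = 1.5000: CF_t = 3.050000, DF = 0.915142, PV = 2.791182
  t = 2.0000: CF_t = 3.050000, DF = 0.888487, PV = 2.709885
  t = 2.5000: CF_t = 3.050000, DF = 0.862609, PV = 2.630957
  t = 3.0000: CF_t = 3.050000, DF = 0.837484, PV = 2.554327
  t = 3.5000: CF_t = 3.050000, DF = 0.813092, PV = 2.479929
  t = 4.0000: CF_t = 3.050000, DF = 0.789409, PV = 2.407698
  t = 4.5000: CF_t = 3.050000, DF = 0.766417, PV = 2.337571
  t = 5.0000: CF_t = 3.050000, DF = 0.744094, PV = 2.269486
  t = 5.5000: CF_t = 3.050000, DF = 0.722421, PV = 2.203385
  t = 6.0000: CF_t = 3.050000, DF = 0.701380, PV = 2.139209
  t = 6.5000: CF_t = 3.050000, DF = 0.680951, PV = 2.076902
  t = 7.0000: CF_t = 3.050000, DF = 0.661118, PV = 2.016409
  t = 7.5000: CF_t = 3.050000, DF = 0.641862, PV = 1.957679
  t = 8.0000: CF_t = 3.050000, DF = 0.623167, PV = 1.900659
  t = 8.5000: CF_t = 3.050000, DF = 0.605016, PV = 1.845300
  t = 9.0000: CF_t = 3.050000, DF = 0.587395, PV = 1.791554
  t = 9.5000: CF_t = 3.050000, DF = 0.570286, PV = 1.739372
  t = 10.0000: CF_t = 103.050000, DF = 0.553676, PV = 57.056286
Price P = sum_t PV_t = 100.743874

Answer: Price = 100.7439


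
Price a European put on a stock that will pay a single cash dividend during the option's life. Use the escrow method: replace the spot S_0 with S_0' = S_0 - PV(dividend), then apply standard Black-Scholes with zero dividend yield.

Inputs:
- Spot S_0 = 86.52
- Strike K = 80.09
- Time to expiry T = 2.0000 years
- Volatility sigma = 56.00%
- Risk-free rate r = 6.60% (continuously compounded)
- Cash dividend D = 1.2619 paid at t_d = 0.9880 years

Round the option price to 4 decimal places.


Answer: Price = 17.0512

Derivation:
PV(D) = D * exp(-r * t_d) = 1.2619 * 0.93687257 = 1.18223950
S_0' = S_0 - PV(D) = 86.5200 - 1.18223950 = 85.33776050
d1 = (ln(S_0'/K) + (r + sigma^2/2)*T) / (sigma*sqrt(T)) = 0.64279294
d2 = d1 - sigma*sqrt(T) = -0.14916666
exp(-rT) = 0.87634100
N(-d1) = 0.26017923; N(-d2) = 0.55928894
P = K * exp(-rT) * N(-d2) - S_0' * N(-d1) = 80.0900 * 0.87634100 * 0.55928894 - 85.33776050 * 0.26017923 = 17.0512


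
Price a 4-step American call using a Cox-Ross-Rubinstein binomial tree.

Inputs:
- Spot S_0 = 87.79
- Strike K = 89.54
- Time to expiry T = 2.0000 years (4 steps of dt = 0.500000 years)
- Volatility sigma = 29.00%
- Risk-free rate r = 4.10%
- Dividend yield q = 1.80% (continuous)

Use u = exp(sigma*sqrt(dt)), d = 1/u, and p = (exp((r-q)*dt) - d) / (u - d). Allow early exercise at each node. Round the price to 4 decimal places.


dt = T/N = 0.500000
u = exp(sigma*sqrt(dt)) = 1.227600; d = 1/u = 0.814598
p = (exp((r-q)*dt) - d) / (u - d) = 0.476919
Discount per step: exp(-r*dt) = 0.979709
Stock lattice S(k, i) with i counting down-moves:
  k=0: S(0,0) = 87.7900
  k=1: S(1,0) = 107.7710; S(1,1) = 71.5135
  k=2: S(2,0) = 132.2997; S(2,1) = 87.7900; S(2,2) = 58.2548
  k=3: S(3,0) = 162.4111; S(3,1) = 107.7710; S(3,2) = 71.5135; S(3,3) = 47.4542
  k=4: S(4,0) = 199.3758; S(4,1) = 132.2997; S(4,2) = 87.7900; S(4,3) = 58.2548; S(4,4) = 38.6561
Terminal payoffs V(N, i) = max(S_T - K, 0):
  V(4,0) = 109.835796; V(4,1) = 42.759664; V(4,2) = 0.000000; V(4,3) = 0.000000; V(4,4) = 0.000000
Backward induction: V(k, i) = exp(-r*dt) * [p * V(k+1, i) + (1-p) * V(k+1, i+1)]; then take max(V_cont, immediate exercise) for American.
  V(3,0) = exp(-r*dt) * [p*109.835796 + (1-p)*42.759664] = 73.232797; exercise = 72.871055; V(3,0) = max -> 73.232797
  V(3,1) = exp(-r*dt) * [p*42.759664 + (1-p)*0.000000] = 19.979109; exercise = 18.230996; V(3,1) = max -> 19.979109
  V(3,2) = exp(-r*dt) * [p*0.000000 + (1-p)*0.000000] = 0.000000; exercise = 0.000000; V(3,2) = max -> 0.000000
  V(3,3) = exp(-r*dt) * [p*0.000000 + (1-p)*0.000000] = 0.000000; exercise = 0.000000; V(3,3) = max -> 0.000000
  V(2,0) = exp(-r*dt) * [p*73.232797 + (1-p)*19.979109] = 44.456063; exercise = 42.759664; V(2,0) = max -> 44.456063
  V(2,1) = exp(-r*dt) * [p*19.979109 + (1-p)*0.000000] = 9.335077; exercise = 0.000000; V(2,1) = max -> 9.335077
  V(2,2) = exp(-r*dt) * [p*0.000000 + (1-p)*0.000000] = 0.000000; exercise = 0.000000; V(2,2) = max -> 0.000000
  V(1,0) = exp(-r*dt) * [p*44.456063 + (1-p)*9.335077] = 25.555654; exercise = 18.230996; V(1,0) = max -> 25.555654
  V(1,1) = exp(-r*dt) * [p*9.335077 + (1-p)*0.000000] = 4.361740; exercise = 0.000000; V(1,1) = max -> 4.361740
  V(0,0) = exp(-r*dt) * [p*25.555654 + (1-p)*4.361740] = 14.175920; exercise = 0.000000; V(0,0) = max -> 14.175920

Answer: Price = V(0,0) = 14.1759


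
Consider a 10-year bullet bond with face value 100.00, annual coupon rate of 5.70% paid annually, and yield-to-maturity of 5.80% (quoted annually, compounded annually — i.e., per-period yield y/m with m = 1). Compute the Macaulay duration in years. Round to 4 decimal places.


Coupon per period c = face * coupon_rate / m = 5.700000
Periods per year m = 1; per-period yield y/m = 0.058000
Number of cashflows N = 10
Cashflows (t years, CF_t, discount factor 1/(1+y/m)^(m*t), PV):
  t = 1.0000: CF_t = 5.700000, DF = 0.945180, PV = 5.387524
  t = 2.0000: CF_t = 5.700000, DF = 0.893364, PV = 5.092177
  t = 3.0000: CF_t = 5.700000, DF = 0.844390, PV = 4.813022
  t = 4.0000: CF_t = 5.700000, DF = 0.798100, PV = 4.549170
  t = 5.0000: CF_t = 5.700000, DF = 0.754348, PV = 4.299783
  t = 6.0000: CF_t = 5.700000, DF = 0.712994, PV = 4.064067
  t = 7.0000: CF_t = 5.700000, DF = 0.673908, PV = 3.841273
  t = 8.0000: CF_t = 5.700000, DF = 0.636964, PV = 3.630693
  t = 9.0000: CF_t = 5.700000, DF = 0.602045, PV = 3.431657
  t = 10.0000: CF_t = 105.700000, DF = 0.569041, PV = 60.147601
Price P = sum_t PV_t = 99.256967
Macaulay numerator sum_t t * PV_t:
  t * PV_t at t = 1.0000: 5.387524
  t * PV_t at t = 2.0000: 10.184355
  t * PV_t at t = 3.0000: 14.439066
  t * PV_t at t = 4.0000: 18.196681
  t * PV_t at t = 5.0000: 21.498914
  t * PV_t at t = 6.0000: 24.384401
  t * PV_t at t = 7.0000: 26.888912
  t * PV_t at t = 8.0000: 29.045543
  t * PV_t at t = 9.0000: 30.884911
  t * PV_t at t = 10.0000: 601.476010
Macaulay duration D = (sum_t t * PV_t) / P = 782.386317 / 99.256967 = 7.882432

Answer: Macaulay duration = 7.8824 years


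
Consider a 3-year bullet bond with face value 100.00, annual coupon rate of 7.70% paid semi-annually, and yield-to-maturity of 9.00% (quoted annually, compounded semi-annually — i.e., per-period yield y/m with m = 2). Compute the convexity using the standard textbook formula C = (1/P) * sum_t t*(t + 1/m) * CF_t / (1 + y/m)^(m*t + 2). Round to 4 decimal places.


Coupon per period c = face * coupon_rate / m = 3.850000
Periods per year m = 2; per-period yield y/m = 0.045000
Number of cashflows N = 6
Cashflows (t years, CF_t, discount factor 1/(1+y/m)^(m*t), PV):
  t = 0.5000: CF_t = 3.850000, DF = 0.956938, PV = 3.684211
  t = 1.0000: CF_t = 3.850000, DF = 0.915730, PV = 3.525560
  t = 1.5000: CF_t = 3.850000, DF = 0.876297, PV = 3.373742
  t = 2.0000: CF_t = 3.850000, DF = 0.838561, PV = 3.228461
  t = 2.5000: CF_t = 3.850000, DF = 0.802451, PV = 3.089437
  t = 3.0000: CF_t = 103.850000, DF = 0.767896, PV = 79.745972
Price P = sum_t PV_t = 96.647383
Convexity numerator sum_t t*(t + 1/m) * CF_t / (1+y/m)^(m*t + 2):
  t = 0.5000: term = 1.686871
  t = 1.0000: term = 4.842692
  t = 1.5000: term = 9.268310
  t = 2.0000: term = 14.781993
  t = 2.5000: term = 21.218172
  t = 3.0000: term = 766.770642
Convexity = (1/P) * sum = 818.568679 / 96.647383 = 8.469641

Answer: Convexity = 8.4696


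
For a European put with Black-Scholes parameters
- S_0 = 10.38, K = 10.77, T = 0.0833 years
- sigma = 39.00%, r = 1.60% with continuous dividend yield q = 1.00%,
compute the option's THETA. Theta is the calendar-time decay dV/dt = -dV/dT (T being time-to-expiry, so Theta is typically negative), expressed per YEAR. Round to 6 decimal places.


Answer: Theta = -2.648915

Derivation:
d1 = -0.2669566387; d2 = -0.3795174223
phi(d1) = 0.3849770886; exp(-qT) = 0.9991673468; exp(-rT) = 0.9986680878
Theta = -S*exp(-qT)*phi(d1)*sigma/(2*sqrt(T)) + r*K*exp(-rT)*N(-d2) - q*S*exp(-qT)*N(-d1)
N(-d1) = 0.6052487264; N(-d2) = 0.6478481654; sqrt(T) = 0.2886173938
Term 1 = -10.3800 * 0.9991673468 * 0.3849770886 * 0.3900 / (2 * 0.2886173938) = -2.6976312296
Term 2 = 0.0160 * 10.7700 * 0.9986680878 * 0.6478481654 = 0.1114885049
Term 3 = -0.0100 * 10.3800 * 0.9991673468 * 0.6052487264 = -0.0627725065
Theta = -2.6976312296 + (0.1114885049) + (-0.0627725065) = -2.648915


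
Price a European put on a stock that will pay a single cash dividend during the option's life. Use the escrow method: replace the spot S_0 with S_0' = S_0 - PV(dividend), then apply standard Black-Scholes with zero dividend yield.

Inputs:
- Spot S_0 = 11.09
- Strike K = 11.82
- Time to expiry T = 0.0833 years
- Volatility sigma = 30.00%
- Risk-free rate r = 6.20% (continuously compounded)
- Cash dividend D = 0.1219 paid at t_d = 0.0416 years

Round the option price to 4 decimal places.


PV(D) = D * exp(-r * t_d) = 0.1219 * 0.99742412 = 0.12158600
S_0' = S_0 - PV(D) = 11.0900 - 0.12158600 = 10.96841400
d1 = (ln(S_0'/K) + (r + sigma^2/2)*T) / (sigma*sqrt(T)) = -0.76064051
d2 = d1 - sigma*sqrt(T) = -0.84722573
exp(-rT) = 0.99484871
N(-d1) = 0.77656409; N(-d2) = 0.80156534
P = K * exp(-rT) * N(-d2) - S_0' * N(-d1) = 11.8200 * 0.99484871 * 0.80156534 - 10.96841400 * 0.77656409 = 0.9080

Answer: Price = 0.9080
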